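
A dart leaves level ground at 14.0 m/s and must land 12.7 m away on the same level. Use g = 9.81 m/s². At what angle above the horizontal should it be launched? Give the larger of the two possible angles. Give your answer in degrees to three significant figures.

70.3°

Level-ground range R = v₀² sin(2θ)/g ⇒ sin(2θ) = gR/v₀² = 9.81 × 12.7 / 14.0² = 0.6356.
2θ = 39.47° or 180° − 39.47° = 140.5°, so θ = 19.73° or 70.27°.
The larger angle is 70.27°.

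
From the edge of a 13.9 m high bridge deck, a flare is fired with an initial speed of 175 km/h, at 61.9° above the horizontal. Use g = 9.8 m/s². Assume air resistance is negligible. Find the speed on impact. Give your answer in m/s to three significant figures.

Convert: 175 km/h = 175/3.6 = 48.61 m/s.
Resolve: vₓ = 48.61 cos 61.9° = 22.90 m/s and v_y0 = 48.61 sin 61.9° = 42.88 m/s.
With up positive and y = 0 at the ground: y(t) = 13.9 + (42.88) t − 4.900 t². Setting y = 0 and taking the positive root: t = [42.88 + √(42.88² + 2·9.80·13.9)] / 9.80 = (42.88 + 45.95) / 9.80 = 9.064 s.
Vertical velocity at impact: v_y = v_y0 − g t = 42.88 − 9.80 × 9.064 = −45.95 m/s.
Speed: |v| = √(vₓ² + v_y²) = √(22.90² + 45.95²) = 51.34 m/s.

51.3 m/s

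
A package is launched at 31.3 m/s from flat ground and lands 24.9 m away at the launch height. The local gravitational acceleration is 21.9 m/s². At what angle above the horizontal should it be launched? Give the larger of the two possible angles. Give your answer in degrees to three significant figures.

Level-ground range R = v₀² sin(2θ)/g ⇒ sin(2θ) = gR/v₀² = 21.9 × 24.9 / 31.3² = 0.5566.
2θ = 33.82° or 180° − 33.82° = 146.2°, so θ = 16.91° or 73.09°.
The larger angle is 73.09°.

73.1°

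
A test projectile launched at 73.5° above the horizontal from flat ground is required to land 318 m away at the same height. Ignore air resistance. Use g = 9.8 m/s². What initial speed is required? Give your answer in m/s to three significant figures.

75.6 m/s

Level-ground range: R = v₀² sin(2θ)/g, so v₀ = √(gR / sin 2θ).
v₀ = √(9.80 × 318 / sin 147.0°) = √(3116 / 0.5446) = √5722.0 = 75.64 m/s.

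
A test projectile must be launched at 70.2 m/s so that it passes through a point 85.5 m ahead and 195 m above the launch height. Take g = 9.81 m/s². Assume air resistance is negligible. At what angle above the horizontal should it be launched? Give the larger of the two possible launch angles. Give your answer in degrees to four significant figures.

83.26°

Trajectory: y = x tanθ − g x² (1 + tan²θ)/(2v₀²). With x = 85.5, y = 195, v₀ = 70.2, g = 9.81:
7.276 tan²θ − 85.5 tanθ + (202.3) = 0.
tanθ = [85.5 ± √(85.5² − 4 × 7.276 × (202.3))] / (2 × 7.276) = (85.5 ± 37.72) / 14.55, giving tanθ = 3.283 or 8.468.
θ = 73.06° or 83.26°; the larger is 83.26°.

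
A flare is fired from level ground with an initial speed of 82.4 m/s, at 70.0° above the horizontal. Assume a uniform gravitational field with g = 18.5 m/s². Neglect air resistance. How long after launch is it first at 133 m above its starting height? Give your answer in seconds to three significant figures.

2.41 s

Resolve: vₓ = 82.40 cos 70.0° = 28.18 m/s and v_y0 = 82.40 sin 70.0° = 77.43 m/s.
Set y = v_y0 t − ½ g t² = 133: 9.250 t² − 77.43 t + 133 = 0.
Quadratic formula: t = (77.43 ± √1074.5) / 18.5 = (77.43 ± 32.78) / 18.5 → t = 2.414 s or 5.957 s.
The first (ascending) time is 2.414 s.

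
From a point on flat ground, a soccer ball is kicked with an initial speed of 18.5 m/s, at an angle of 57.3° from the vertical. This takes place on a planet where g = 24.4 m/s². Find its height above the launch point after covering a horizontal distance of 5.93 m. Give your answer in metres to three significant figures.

2.04 m

vₓ = 18.50 sin 57.3° = 15.57 m/s; v_y0 = 18.50 cos 57.3° = 9.994 m/s.
Time to reach x = 5.93 m: t = x/vₓ = 5.93/15.57 = 0.3809 s.
Height: y = v_y0 t − ½ g t² = 9.994 × 0.3809 − 12.20 × 0.3809² = 3.807 − 1.770 = 2.037 m.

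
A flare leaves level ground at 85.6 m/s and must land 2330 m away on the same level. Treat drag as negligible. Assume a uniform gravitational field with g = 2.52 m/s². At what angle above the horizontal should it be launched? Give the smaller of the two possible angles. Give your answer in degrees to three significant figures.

Level-ground range R = v₀² sin(2θ)/g ⇒ sin(2θ) = gR/v₀² = 2.52 × 2330 / 85.6² = 0.8013.
2θ = 53.26° or 180° − 53.26° = 126.7°, so θ = 26.63° or 63.37°.
The smaller angle is 26.63°.

26.6°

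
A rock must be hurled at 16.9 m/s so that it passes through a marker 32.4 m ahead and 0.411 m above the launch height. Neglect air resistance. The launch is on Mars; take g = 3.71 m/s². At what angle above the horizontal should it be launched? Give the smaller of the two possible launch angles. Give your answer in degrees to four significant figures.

Trajectory: y = x tanθ − g x² (1 + tan²θ)/(2v₀²). With x = 32.4, y = 0.411, v₀ = 16.9, g = 3.71:
6.818 tan²θ − 32.4 tanθ + (7.229) = 0.
tanθ = [32.4 ± √(32.4² − 4 × 6.818 × (7.229))] / (2 × 6.818) = (32.4 ± 29.20) / 13.64, giving tanθ = 0.2347 or 4.517.
θ = 13.21° or 77.52°; the smaller is 13.21°.

13.21°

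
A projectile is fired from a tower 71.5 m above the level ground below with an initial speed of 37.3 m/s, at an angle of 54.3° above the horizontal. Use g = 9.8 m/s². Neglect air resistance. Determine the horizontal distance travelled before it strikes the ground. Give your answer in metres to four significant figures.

174.2 m

Components: vₓ = 37.30 cos 54.3° = 21.77 m/s, v_y0 = 37.30 sin 54.3° = 30.29 m/s.
The projectile lands when y = 71.5 + (30.29) t − ½·9.80·t² = 0. Positive root: t = (30.29 + √(30.29² + 2·9.80·71.5)) / 9.80 = (30.29 + 48.16) / 9.80 = 8.005 s.
Horizontal distance: R = vₓ t = 21.77 × 8.005 = 174.2 m.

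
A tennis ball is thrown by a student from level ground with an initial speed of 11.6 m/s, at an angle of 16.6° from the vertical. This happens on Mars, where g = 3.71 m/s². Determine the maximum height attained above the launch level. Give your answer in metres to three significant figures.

Resolve: vₓ = 11.60 sin 16.6° = 3.314 m/s and v_y0 = 11.60 cos 16.6° = 11.12 m/s.
Maximum height: H = v_y0² / (2g) = 11.12² / (2 × 3.71) = 16.65 m.

16.7 m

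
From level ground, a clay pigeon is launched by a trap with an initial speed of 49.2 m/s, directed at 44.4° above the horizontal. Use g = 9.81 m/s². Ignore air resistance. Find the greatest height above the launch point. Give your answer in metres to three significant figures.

60.4 m

Components: vₓ = 49.20 cos 44.4° = 35.15 m/s, v_y0 = 49.20 sin 44.4° = 34.42 m/s.
At the apex v_y = 0, so H = v_y0²/(2g) = 34.42²/19.62 = 60.40 m.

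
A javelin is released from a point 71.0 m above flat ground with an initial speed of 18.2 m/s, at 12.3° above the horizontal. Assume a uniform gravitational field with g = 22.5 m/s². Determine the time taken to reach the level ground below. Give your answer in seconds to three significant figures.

Resolve: vₓ = 18.20 cos 12.3° = 17.78 m/s and v_y0 = 18.20 sin 12.3° = 3.877 m/s.
Vertical motion (up positive, ground at y = 0): 11.25 t² − (3.877) t − 71.0 = 0, so t = (3.877 + √(3.877² + 2·22.5·71.0)) / 22.5 = (3.877 + 56.66) / 22.5 = 2.690 s.

2.69 s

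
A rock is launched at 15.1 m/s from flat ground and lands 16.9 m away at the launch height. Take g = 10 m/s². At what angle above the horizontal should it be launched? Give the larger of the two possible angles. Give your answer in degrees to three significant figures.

R = v₀² sin 2θ / g gives sin 2θ = gR/v₀² = 10.0·16.9/15.1² = 0.7412.
2θ = 47.83° or 180° − 47.83° = 132.2°, so θ = 23.92° or 66.08°.
The larger angle is 66.08°.

66.1°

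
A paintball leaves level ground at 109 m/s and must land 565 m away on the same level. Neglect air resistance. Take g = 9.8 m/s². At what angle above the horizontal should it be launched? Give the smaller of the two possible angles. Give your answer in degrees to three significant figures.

R = v₀² sin 2θ / g gives sin 2θ = gR/v₀² = 9.80·565/109² = 0.4660.
2θ = 27.78° or 180° − 27.78° = 152.2°, so θ = 13.89° or 76.11°.
The smaller angle is 13.89°.

13.9°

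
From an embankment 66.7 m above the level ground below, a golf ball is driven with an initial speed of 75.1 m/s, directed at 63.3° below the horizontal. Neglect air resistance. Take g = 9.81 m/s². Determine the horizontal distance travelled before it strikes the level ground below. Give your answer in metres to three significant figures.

31.4 m

Resolve: vₓ = 75.10 cos 63.3° = 33.74 m/s and v_y0 = −67.09 m/s (downward).
With up positive and y = 0 at the ground: y(t) = 66.7 + (−67.09) t − 4.905 t². Setting y = 0 and taking the positive root: t = [−67.09 + √(67.09² + 2·9.81·66.7)] / 9.81 = (−67.09 + 76.22) / 9.81 = 0.9308 s.
Horizontal distance: R = vₓ t = 33.74 × 0.9308 = 31.41 m.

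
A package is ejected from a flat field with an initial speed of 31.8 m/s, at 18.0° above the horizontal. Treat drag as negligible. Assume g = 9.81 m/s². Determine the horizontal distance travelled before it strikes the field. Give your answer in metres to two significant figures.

61 m

Components: vₓ = 31.80 cos 18.0° = 30.24 m/s, v_y0 = 31.80 sin 18.0° = 9.827 m/s.
Flight time T = 2 v_y0 / g = 2.003 s.
Range: R = vₓ T = 30.24 × 2.003 = 60.59 m.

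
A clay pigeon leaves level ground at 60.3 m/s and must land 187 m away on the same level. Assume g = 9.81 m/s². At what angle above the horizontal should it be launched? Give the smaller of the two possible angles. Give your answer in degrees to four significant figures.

15.15°

From R = (v₀²/g) sin 2θ: sin 2θ = 9.81 × 187 / 3636.1 = 0.5045.
2θ = 30.30° or 180° − 30.30° = 149.7°, so θ = 15.15° or 74.85°.
The smaller angle is 15.15°.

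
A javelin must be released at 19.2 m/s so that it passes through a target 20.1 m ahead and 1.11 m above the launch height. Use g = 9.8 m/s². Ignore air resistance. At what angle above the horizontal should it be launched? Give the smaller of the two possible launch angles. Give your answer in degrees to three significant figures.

19.6°

Trajectory: y = x tanθ − g x² (1 + tan²θ)/(2v₀²). With x = 20.1, y = 1.11, v₀ = 19.2, g = 9.80:
5.370 tan²θ − 20.1 tanθ + (6.480) = 0.
tanθ = [20.1 ± √(20.1² − 4 × 5.370 × (6.480))] / (2 × 5.370) = (20.1 ± 16.27) / 10.74, giving tanθ = 0.3563 or 3.387.
θ = 19.61° or 73.55°; the smaller is 19.61°.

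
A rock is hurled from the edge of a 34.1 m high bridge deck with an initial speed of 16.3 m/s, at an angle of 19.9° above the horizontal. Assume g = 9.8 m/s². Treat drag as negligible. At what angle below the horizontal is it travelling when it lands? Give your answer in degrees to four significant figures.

59.90°

Components: vₓ = 16.30 cos 19.9° = 15.33 m/s, v_y0 = 16.30 sin 19.9° = 5.548 m/s.
With up positive and y = 0 at the ground: y(t) = 34.1 + (5.548) t − 4.900 t². Setting y = 0 and taking the positive root: t = [5.548 + √(5.548² + 2·9.80·34.1)] / 9.80 = (5.548 + 26.44) / 9.80 = 3.264 s.
At impact: v_y = v_y0 − g t = −26.44 m/s; vₓ = 15.33 m/s.
Angle below horizontal: arctan(|v_y|/vₓ) = arctan(26.44/15.33) = 59.90°.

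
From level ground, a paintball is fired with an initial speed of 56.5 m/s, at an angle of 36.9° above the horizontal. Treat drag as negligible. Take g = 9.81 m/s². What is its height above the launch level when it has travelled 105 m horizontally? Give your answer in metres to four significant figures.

52.35 m

Horizontal component vₓ = 56.50 cos 36.9° = 45.18 m/s; vertical v_y0 = 56.50 sin 36.9° = 33.92 m/s.
Time to reach x = 105 m: t = x/vₓ = 105/45.18 = 2.324 s.
Height: y = v_y0 t − ½ g t² = 33.92 × 2.324 − 4.905 × 2.324² = 78.84 − 26.49 = 52.35 m.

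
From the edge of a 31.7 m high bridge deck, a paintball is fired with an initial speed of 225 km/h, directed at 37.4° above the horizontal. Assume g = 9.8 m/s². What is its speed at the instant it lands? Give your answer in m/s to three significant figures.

67.3 m/s

Convert: 225 km/h = 225/3.6 = 62.50 m/s.
vₓ = 62.50 cos 37.4° = 49.65 m/s; v_y0 = 62.50 sin 37.4° = 37.96 m/s.
The projectile lands when y = 31.7 + (37.96) t − ½·9.80·t² = 0. Positive root: t = (37.96 + √(37.96² + 2·9.80·31.7)) / 9.80 = (37.96 + 45.41) / 9.80 = 8.508 s.
Vertical velocity at impact: v_y = v_y0 − g t = 37.96 − 9.80 × 8.508 = −45.41 m/s.
Speed: |v| = √(vₓ² + v_y²) = √(49.65² + 45.41²) = 67.29 m/s.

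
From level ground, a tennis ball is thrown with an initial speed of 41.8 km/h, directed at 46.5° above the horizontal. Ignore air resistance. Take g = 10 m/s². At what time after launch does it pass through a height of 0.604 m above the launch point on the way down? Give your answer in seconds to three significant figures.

Convert: 41.8 km/h = 41.8/3.6 = 11.61 m/s.
Components: vₓ = 11.61 cos 46.5° = 7.993 m/s, v_y0 = 11.61 sin 46.5° = 8.422 m/s.
Require v_y0 t − ½ g t² = 0.604, i.e. 5.000 t² − 8.422 t + 0.604 = 0.
t = [8.422 ± √(8.422² − 2·10.0·0.604)] / 10.0 = (8.422 ± 7.672) / 10.0, so t = 0.07506 s or t = 1.609 s.
The descending-branch root is 1.609 s.

1.61 s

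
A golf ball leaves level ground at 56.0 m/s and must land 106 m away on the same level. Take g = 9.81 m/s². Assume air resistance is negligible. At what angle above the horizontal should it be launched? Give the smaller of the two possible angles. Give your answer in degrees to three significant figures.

From R = (v₀²/g) sin 2θ: sin 2θ = 9.81 × 106 / 3136.0 = 0.3316.
2θ = 19.37° or 180° − 19.37° = 160.6°, so θ = 9.683° or 80.32°.
The smaller angle is 9.683°.

9.68°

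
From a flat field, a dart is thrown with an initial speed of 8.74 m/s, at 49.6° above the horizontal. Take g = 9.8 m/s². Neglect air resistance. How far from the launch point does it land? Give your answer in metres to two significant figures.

7.7 m

Resolve: vₓ = 8.740 cos 49.6° = 5.665 m/s and v_y0 = 8.740 sin 49.6° = 6.656 m/s.
Time aloft: T = 2 v_y0 / g = 2 × 6.656 / 9.80 = 1.358 s.
Range: R = vₓ T = 5.665 × 1.358 = 7.694 m.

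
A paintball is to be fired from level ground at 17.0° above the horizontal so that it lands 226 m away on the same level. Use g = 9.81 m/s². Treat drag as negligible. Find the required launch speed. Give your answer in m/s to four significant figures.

62.97 m/s

From R = (v₀² / g) sin 2θ: v₀ = √(gR / sin 2θ).
v₀ = √(9.81 × 226 / sin 34.00°) = √(2217 / 0.5592) = √3964.7 = 62.97 m/s.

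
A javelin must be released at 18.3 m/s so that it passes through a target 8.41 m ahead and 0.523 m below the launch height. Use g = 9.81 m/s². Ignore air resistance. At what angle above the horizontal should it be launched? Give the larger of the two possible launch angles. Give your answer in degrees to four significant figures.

Trajectory: y = x tanθ − g x² (1 + tan²θ)/(2v₀²). With x = 8.41, y = −0.523, v₀ = 18.3, g = 9.81:
1.036 tan²θ − 8.41 tanθ + (0.5129) = 0.
tanθ = [8.41 ± √(8.41² − 4 × 1.036 × (0.5129))] / (2 × 1.036) = (8.41 ± 8.283) / 2.072, giving tanθ = 0.06146 or 8.057.
θ = 3.517° or 82.92°; the larger is 82.92°.

82.92°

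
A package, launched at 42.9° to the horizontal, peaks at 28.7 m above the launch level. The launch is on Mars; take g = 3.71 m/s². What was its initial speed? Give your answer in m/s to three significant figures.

At the peak v_y = 0, so v_y0 = √(2gH) = √(2 × 3.71 × 28.7) = 14.59 m/s.
v_y0 = v₀ sin θ ⇒ v₀ = 14.59 / sin 42.9° = 21.44 m/s.

21.4 m/s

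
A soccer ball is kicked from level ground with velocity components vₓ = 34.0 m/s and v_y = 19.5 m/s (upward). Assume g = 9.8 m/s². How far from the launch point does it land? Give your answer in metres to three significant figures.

135 m

Flight time T = 2 v_y0 / g = 3.980 s.
Horizontal distance R = vₓ T = 34.00 × 3.980 = 135.3 m.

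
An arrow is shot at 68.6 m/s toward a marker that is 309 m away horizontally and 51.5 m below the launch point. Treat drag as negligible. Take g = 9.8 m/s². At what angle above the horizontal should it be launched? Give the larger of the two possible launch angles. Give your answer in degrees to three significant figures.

71.2°

Trajectory: y = x tanθ − g x² (1 + tan²θ)/(2v₀²). With x = 309, y = −51.5, v₀ = 68.6, g = 9.80:
99.42 tan²θ − 309 tanθ + (47.92) = 0.
tanθ = [309 ± √(309² − 4 × 99.42 × (47.92))] / (2 × 99.42) = (309 ± 276.5) / 198.8, giving tanθ = 0.1637 or 2.944.
θ = 9.297° or 71.24°; the larger is 71.24°.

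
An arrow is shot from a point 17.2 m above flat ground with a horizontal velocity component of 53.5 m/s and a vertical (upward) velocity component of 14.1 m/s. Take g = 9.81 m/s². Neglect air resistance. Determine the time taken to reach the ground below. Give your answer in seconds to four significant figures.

3.798 s

With up positive and y = 0 at the ground: y(t) = 17.2 + (14.10) t − 4.905 t². Setting y = 0 and taking the positive root: t = [14.10 + √(14.10² + 2·9.81·17.2)] / 9.81 = (14.10 + 23.16) / 9.81 = 3.798 s.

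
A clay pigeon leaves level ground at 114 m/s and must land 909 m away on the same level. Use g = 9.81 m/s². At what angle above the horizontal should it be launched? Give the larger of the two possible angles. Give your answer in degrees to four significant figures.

From R = (v₀²/g) sin 2θ: sin 2θ = 9.81 × 909 / 12996 = 0.6862.
2θ = 43.33° or 180° − 43.33° = 136.7°, so θ = 21.66° or 68.34°.
The larger angle is 68.34°.

68.34°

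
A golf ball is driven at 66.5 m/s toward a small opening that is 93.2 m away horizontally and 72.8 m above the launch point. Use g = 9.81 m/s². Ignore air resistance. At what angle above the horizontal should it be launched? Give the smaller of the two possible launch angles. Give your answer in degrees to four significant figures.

44.56°

Trajectory: y = x tanθ − g x² (1 + tan²θ)/(2v₀²). With x = 93.2, y = 72.8, v₀ = 66.5, g = 9.81:
9.634 tan²θ − 93.2 tanθ + (82.43) = 0.
tanθ = [93.2 ± √(93.2² − 4 × 9.634 × (82.43))] / (2 × 9.634) = (93.2 ± 74.23) / 19.27, giving tanθ = 0.9847 or 8.689.
θ = 44.56° or 83.43°; the smaller is 44.56°.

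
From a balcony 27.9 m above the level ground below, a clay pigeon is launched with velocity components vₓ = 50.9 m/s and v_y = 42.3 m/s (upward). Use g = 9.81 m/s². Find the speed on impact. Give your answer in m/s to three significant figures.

70.2 m/s

With up positive and y = 0 at the ground: y(t) = 27.9 + (42.30) t − 4.905 t². Setting y = 0 and taking the positive root: t = [42.30 + √(42.30² + 2·9.81·27.9)] / 9.81 = (42.30 + 48.34) / 9.81 = 9.239 s.
Vertical velocity at impact: v_y = v_y0 − g t = 42.30 − 9.81 × 9.239 = −48.34 m/s.
Speed: |v| = √(vₓ² + v_y²) = √(50.90² + 48.34²) = 70.20 m/s.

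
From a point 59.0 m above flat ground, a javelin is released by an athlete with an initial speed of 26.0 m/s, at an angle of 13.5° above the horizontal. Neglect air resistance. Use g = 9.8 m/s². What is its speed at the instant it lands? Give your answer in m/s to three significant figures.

Components: vₓ = 26.00 cos 13.5° = 25.28 m/s, v_y0 = 26.00 sin 13.5° = 6.070 m/s.
Vertical motion (up positive, ground at y = 0): 4.900 t² − (6.070) t − 59.0 = 0, so t = (6.070 + √(6.070² + 2·9.80·59.0)) / 9.80 = (6.070 + 34.54) / 9.80 = 4.144 s.
Vertical velocity at impact: v_y = v_y0 − g t = 6.070 − 9.80 × 4.144 = −34.54 m/s.
Speed: |v| = √(vₓ² + v_y²) = √(25.28² + 34.54²) = 42.81 m/s.

42.8 m/s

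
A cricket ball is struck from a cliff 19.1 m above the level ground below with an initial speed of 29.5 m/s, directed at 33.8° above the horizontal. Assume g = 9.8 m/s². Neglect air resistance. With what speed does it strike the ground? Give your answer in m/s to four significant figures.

Resolve: vₓ = 29.50 cos 33.8° = 24.51 m/s and v_y0 = 29.50 sin 33.8° = 16.41 m/s.
The projectile lands when y = 19.1 + (16.41) t − ½·9.80·t² = 0. Positive root: t = (16.41 + √(16.41² + 2·9.80·19.1)) / 9.80 = (16.41 + 25.37) / 9.80 = 4.263 s.
Vertical velocity at impact: v_y = v_y0 − g t = 16.41 − 9.80 × 4.263 = −25.37 m/s.
Speed: |v| = √(vₓ² + v_y²) = √(24.51² + 25.37²) = 35.28 m/s.

35.28 m/s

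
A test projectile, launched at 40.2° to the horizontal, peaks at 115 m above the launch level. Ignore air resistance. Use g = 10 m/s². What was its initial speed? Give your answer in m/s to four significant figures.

At the peak v_y = 0, so v_y0 = √(2gH) = √(2 × 10.0 × 115) = 47.96 m/s.
v_y0 = v₀ sin θ ⇒ v₀ = 47.96 / sin 40.2° = 74.30 m/s.

74.30 m/s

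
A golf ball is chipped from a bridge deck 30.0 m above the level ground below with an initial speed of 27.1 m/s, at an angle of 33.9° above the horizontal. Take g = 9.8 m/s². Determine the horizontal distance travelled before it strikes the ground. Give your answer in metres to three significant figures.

Horizontal component vₓ = 27.10 cos 33.9° = 22.49 m/s; vertical v_y0 = 27.10 sin 33.9° = 15.11 m/s.
The projectile lands when y = 30.0 + (15.11) t − ½·9.80·t² = 0. Positive root: t = (15.11 + √(15.11² + 2·9.80·30.0)) / 9.80 = (15.11 + 28.57) / 9.80 = 4.458 s.
Horizontal distance: R = vₓ t = 22.49 × 4.458 = 100.3 m.

100 m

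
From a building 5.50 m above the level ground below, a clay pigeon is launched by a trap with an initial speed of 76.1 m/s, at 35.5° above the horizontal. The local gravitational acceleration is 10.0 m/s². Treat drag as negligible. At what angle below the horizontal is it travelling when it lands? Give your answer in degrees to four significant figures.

36.25°

Horizontal component vₓ = 76.10 cos 35.5° = 61.95 m/s; vertical v_y0 = 76.10 sin 35.5° = 44.19 m/s.
With up positive and y = 0 at the ground: y(t) = 5.50 + (44.19) t − 5.000 t². Setting y = 0 and taking the positive root: t = [44.19 + √(44.19² + 2·10.0·5.50)] / 10.0 = (44.19 + 45.42) / 10.0 = 8.961 s.
At impact: v_y = v_y0 − g t = −45.42 m/s; vₓ = 61.95 m/s.
Angle below horizontal: arctan(|v_y|/vₓ) = arctan(45.42/61.95) = 36.25°.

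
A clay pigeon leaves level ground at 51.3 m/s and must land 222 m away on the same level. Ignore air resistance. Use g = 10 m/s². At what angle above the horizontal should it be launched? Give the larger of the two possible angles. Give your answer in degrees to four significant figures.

R = v₀² sin 2θ / g gives sin 2θ = gR/v₀² = 10.0·222/51.3² = 0.8436.
2θ = 57.52° or 180° − 57.52° = 122.5°, so θ = 28.76° or 61.24°.
The larger angle is 61.24°.

61.24°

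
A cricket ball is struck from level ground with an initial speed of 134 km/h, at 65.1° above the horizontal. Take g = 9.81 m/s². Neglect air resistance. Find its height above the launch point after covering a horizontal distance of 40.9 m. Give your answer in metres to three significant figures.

54.7 m

Convert: 134 km/h = 134/3.6 = 37.22 m/s.
Components: vₓ = 37.22 cos 65.1° = 15.67 m/s, v_y0 = 37.22 sin 65.1° = 33.76 m/s.
At x = 40.9 m, t = x/vₓ = 40.9/15.67 = 2.610 s.
Height: y = v_y0 t − ½ g t² = 33.76 × 2.610 − 4.905 × 2.610² = 88.11 − 33.41 = 54.70 m.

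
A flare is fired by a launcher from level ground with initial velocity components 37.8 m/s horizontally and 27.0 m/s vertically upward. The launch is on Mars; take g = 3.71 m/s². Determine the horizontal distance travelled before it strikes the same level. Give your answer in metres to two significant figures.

Flight time T = 2 v_y0 / g = 14.56 s.
Horizontal distance R = vₓ T = 37.80 × 14.56 = 550.2 m.

550 m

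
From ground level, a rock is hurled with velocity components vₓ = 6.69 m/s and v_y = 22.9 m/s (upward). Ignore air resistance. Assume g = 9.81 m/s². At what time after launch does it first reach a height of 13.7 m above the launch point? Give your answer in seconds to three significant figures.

Set y = v_y0 t − ½ g t² = 13.7: 4.905 t² − 22.90 t + 13.7 = 0.
Quadratic formula: t = (22.90 ± √255.62) / 9.81 = (22.90 ± 15.99) / 9.81 → t = 0.7046 s or 3.964 s.
The first (ascending) time is 0.7046 s.

0.705 s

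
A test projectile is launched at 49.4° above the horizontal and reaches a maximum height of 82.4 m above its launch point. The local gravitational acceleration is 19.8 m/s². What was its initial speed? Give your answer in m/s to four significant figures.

At the peak v_y = 0, so v_y0 = √(2gH) = √(2 × 19.8 × 82.4) = 57.12 m/s.
v_y0 = v₀ sin θ ⇒ v₀ = 57.12 / sin 49.4° = 75.23 m/s.

75.23 m/s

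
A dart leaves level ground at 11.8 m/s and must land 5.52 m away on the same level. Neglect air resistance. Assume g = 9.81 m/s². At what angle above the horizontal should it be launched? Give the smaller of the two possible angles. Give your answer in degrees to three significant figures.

From R = (v₀²/g) sin 2θ: sin 2θ = 9.81 × 5.52 / 139.24 = 0.3889.
2θ = 22.89° or 180° − 22.89° = 157.1°, so θ = 11.44° or 78.56°.
The smaller angle is 11.44°.

11.4°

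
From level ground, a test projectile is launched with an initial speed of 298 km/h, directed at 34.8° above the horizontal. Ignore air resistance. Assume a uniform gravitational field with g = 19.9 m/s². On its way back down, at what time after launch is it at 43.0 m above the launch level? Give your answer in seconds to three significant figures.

3.52 s

Convert: 298 km/h = 298/3.6 = 82.78 m/s.
Horizontal component vₓ = 82.78 cos 34.8° = 67.97 m/s; vertical v_y0 = 82.78 sin 34.8° = 47.24 m/s.
Height y(t) = 47.24 t − 9.950 t² = 43.0 gives 9.950 t² − 47.24 t + 43.0 = 0.
Quadratic formula: t = (47.24 ± √520.44) / 19.9 = (47.24 ± 22.81) / 19.9 → t = 1.228 s or 3.520 s.
The descending-branch root is 3.520 s.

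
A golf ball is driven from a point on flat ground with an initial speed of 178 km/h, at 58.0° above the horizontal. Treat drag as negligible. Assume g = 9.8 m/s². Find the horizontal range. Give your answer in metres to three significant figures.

Convert: 178 km/h = 178/3.6 = 49.44 m/s.
Horizontal component vₓ = 49.44 cos 58.0° = 26.20 m/s; vertical v_y0 = 49.44 sin 58.0° = 41.93 m/s.
Flight time T = 2 v_y0 / g = 8.557 s.
Horizontal distance R = vₓ T = 26.20 × 8.557 = 224.2 m.

224 m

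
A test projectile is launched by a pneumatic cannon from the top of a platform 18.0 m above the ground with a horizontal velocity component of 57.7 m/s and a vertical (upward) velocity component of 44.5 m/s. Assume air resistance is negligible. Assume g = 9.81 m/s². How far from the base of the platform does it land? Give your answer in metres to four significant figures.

With up positive and y = 0 at the ground: y(t) = 18.0 + (44.50) t − 4.905 t². Setting y = 0 and taking the positive root: t = [44.50 + √(44.50² + 2·9.81·18.0)] / 9.81 = (44.50 + 48.31) / 9.81 = 9.460 s.
Horizontal distance: R = vₓ t = 57.70 × 9.460 = 545.9 m.

545.9 m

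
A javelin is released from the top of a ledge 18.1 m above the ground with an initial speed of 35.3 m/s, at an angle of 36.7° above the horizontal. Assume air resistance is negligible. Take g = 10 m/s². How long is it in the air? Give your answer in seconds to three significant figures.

Components: vₓ = 35.30 cos 36.7° = 28.30 m/s, v_y0 = 35.30 sin 36.7° = 21.10 m/s.
Vertical motion (up positive, ground at y = 0): 5.000 t² − (21.10) t − 18.1 = 0, so t = (21.10 + √(21.10² + 2·10.0·18.1)) / 10.0 = (21.10 + 28.41) / 10.0 = 4.950 s.

4.95 s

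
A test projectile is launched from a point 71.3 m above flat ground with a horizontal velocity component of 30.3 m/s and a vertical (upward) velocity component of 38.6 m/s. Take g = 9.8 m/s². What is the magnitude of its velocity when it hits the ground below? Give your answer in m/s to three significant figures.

With up positive and y = 0 at the ground: y(t) = 71.3 + (38.60) t − 4.900 t². Setting y = 0 and taking the positive root: t = [38.60 + √(38.60² + 2·9.80·71.3)] / 9.80 = (38.60 + 53.73) / 9.80 = 9.422 s.
Vertical velocity at impact: v_y = v_y0 − g t = 38.60 − 9.80 × 9.422 = −53.73 m/s.
Speed: |v| = √(vₓ² + v_y²) = √(30.30² + 53.73²) = 61.69 m/s.

61.7 m/s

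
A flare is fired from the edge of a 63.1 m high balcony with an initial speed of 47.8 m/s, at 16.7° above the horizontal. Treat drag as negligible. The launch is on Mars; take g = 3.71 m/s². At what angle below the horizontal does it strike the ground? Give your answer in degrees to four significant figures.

vₓ = 47.80 cos 16.7° = 45.78 m/s; v_y0 = 47.80 sin 16.7° = 13.74 m/s.
The projectile lands when y = 63.1 + (13.74) t − ½·3.71·t² = 0. Positive root: t = (13.74 + √(13.74² + 2·3.71·63.1)) / 3.71 = (13.74 + 25.63) / 3.71 = 10.61 s.
At impact: v_y = v_y0 − g t = −25.63 m/s; vₓ = 45.78 m/s.
Angle below horizontal: arctan(|v_y|/vₓ) = arctan(25.63/45.78) = 29.24°.

29.24°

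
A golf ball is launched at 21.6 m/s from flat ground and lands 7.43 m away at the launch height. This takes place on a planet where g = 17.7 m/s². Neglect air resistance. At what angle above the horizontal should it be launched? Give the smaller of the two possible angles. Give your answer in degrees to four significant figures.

8.186°

From R = (v₀²/g) sin 2θ: sin 2θ = 17.7 × 7.43 / 466.56 = 0.2819.
2θ = 16.37° or 180° − 16.37° = 163.6°, so θ = 8.186° or 81.81°.
The smaller angle is 8.186°.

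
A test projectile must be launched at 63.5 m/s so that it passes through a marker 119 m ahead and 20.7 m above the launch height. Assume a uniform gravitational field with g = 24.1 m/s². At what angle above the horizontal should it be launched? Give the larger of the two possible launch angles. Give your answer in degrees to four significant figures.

Trajectory: y = x tanθ − g x² (1 + tan²θ)/(2v₀²). With x = 119, y = 20.7, v₀ = 63.5, g = 24.1:
42.32 tan²θ − 119 tanθ + (63.02) = 0.
tanθ = [119 ± √(119² − 4 × 42.32 × (63.02))] / (2 × 42.32) = (119 ± 59.11) / 84.64, giving tanθ = 0.7077 or 2.104.
θ = 35.29° or 64.58°; the larger is 64.58°.

64.58°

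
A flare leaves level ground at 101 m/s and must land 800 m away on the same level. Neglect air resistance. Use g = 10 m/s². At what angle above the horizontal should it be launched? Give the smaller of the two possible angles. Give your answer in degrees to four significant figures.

Level-ground range R = v₀² sin(2θ)/g ⇒ sin(2θ) = gR/v₀² = 10.0 × 800 / 101² = 0.7842.
2θ = 51.65° or 180° − 51.65° = 128.3°, so θ = 25.83° or 64.17°.
The smaller angle is 25.83°.

25.83°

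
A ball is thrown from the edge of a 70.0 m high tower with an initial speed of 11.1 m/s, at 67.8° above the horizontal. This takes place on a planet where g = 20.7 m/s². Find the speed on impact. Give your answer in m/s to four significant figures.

vₓ = 11.10 cos 67.8° = 4.194 m/s; v_y0 = 11.10 sin 67.8° = 10.28 m/s.
The projectile lands when y = 70.0 + (10.28) t − ½·20.7·t² = 0. Positive root: t = (10.28 + √(10.28² + 2·20.7·70.0)) / 20.7 = (10.28 + 54.81) / 20.7 = 3.144 s.
Vertical velocity at impact: v_y = v_y0 − g t = 10.28 − 20.7 × 3.144 = −54.81 m/s.
Speed: |v| = √(vₓ² + v_y²) = √(4.194² + 54.81²) = 54.97 m/s.

54.97 m/s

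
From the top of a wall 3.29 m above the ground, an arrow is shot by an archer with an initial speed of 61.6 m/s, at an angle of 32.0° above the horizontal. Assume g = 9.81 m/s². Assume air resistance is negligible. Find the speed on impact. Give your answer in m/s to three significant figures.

Resolve: vₓ = 61.60 cos 32.0° = 52.24 m/s and v_y0 = 61.60 sin 32.0° = 32.64 m/s.
With up positive and y = 0 at the ground: y(t) = 3.29 + (32.64) t − 4.905 t². Setting y = 0 and taking the positive root: t = [32.64 + √(32.64² + 2·9.81·3.29)] / 9.81 = (32.64 + 33.62) / 9.81 = 6.754 s.
Vertical velocity at impact: v_y = v_y0 − g t = 32.64 − 9.81 × 6.754 = −33.62 m/s.
Speed: |v| = √(vₓ² + v_y²) = √(52.24² + 33.62²) = 62.12 m/s.

62.1 m/s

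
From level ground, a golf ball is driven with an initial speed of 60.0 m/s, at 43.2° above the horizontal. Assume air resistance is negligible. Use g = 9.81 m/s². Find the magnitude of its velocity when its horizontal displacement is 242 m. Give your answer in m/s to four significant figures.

45.69 m/s

Horizontal component vₓ = 60.00 cos 43.2° = 43.74 m/s; vertical v_y0 = 60.00 sin 43.2° = 41.07 m/s.
At x = 242 m, t = x/vₓ = 242/43.74 = 5.533 s.
Vertical velocity there: v_y = v_y0 − g t = 41.07 − 9.81 × 5.533 = −13.21 m/s.
Speed: √(vₓ² + v_y²) = √(43.74² + 13.21²) = 45.69 m/s.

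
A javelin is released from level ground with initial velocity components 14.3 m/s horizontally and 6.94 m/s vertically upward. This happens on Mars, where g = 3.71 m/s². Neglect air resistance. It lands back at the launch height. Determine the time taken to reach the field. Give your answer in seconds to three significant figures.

It returns to y = 0 when t = 2 v_y0 / g = 2(6.940)/3.71 = 3.741 s.

3.74 s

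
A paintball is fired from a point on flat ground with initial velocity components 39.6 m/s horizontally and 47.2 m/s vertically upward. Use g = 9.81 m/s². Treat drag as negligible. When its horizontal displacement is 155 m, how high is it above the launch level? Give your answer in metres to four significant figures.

At x = 155 m, t = x/vₓ = 155/39.60 = 3.914 s.
Height: y = v_y0 t − ½ g t² = 47.20 × 3.914 − 4.905 × 3.914² = 184.7 − 75.15 = 109.6 m.

109.6 m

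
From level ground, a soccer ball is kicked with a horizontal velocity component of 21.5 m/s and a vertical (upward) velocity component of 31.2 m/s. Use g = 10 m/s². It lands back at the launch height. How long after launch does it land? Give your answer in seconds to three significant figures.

Landing at launch height ⇒ T = 2 v_y0 / g = 2 × 31.20 / 10.0 = 6.240 s.

6.24 s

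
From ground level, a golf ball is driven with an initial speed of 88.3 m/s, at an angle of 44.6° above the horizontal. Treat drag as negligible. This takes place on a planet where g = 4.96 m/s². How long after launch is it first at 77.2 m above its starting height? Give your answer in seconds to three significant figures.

1.31 s

vₓ = 88.30 cos 44.6° = 62.87 m/s; v_y0 = 88.30 sin 44.6° = 62.00 m/s.
Require v_y0 t − ½ g t² = 77.2, i.e. 2.480 t² − 62.00 t + 77.2 = 0.
Quadratic formula: t = (62.00 ± √3078.2) / 4.96 = (62.00 ± 55.48) / 4.96 → t = 1.314 s or 23.69 s.
The first (ascending) time is 1.314 s.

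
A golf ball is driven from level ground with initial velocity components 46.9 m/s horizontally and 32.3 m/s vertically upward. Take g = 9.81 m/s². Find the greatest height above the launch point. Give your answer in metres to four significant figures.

53.17 m

Peak height H = v_y0² / (2g) = 1043.3 / 19.62 = 53.17 m.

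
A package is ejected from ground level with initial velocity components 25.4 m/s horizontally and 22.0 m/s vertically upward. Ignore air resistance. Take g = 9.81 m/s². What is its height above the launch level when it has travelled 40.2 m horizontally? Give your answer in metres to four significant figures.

22.53 m

x = vₓ t ⇒ t = 40.2/25.40 = 1.583 s.
Height: y = v_y0 t − ½ g t² = 22.00 × 1.583 − 4.905 × 1.583² = 34.82 − 12.29 = 22.53 m.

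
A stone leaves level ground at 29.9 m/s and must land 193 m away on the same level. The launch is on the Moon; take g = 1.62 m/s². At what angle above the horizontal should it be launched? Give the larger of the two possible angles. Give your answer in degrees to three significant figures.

79.8°

From R = (v₀²/g) sin 2θ: sin 2θ = 1.62 × 193 / 894.01 = 0.3497.
2θ = 20.47° or 180° − 20.47° = 159.5°, so θ = 10.24° or 79.76°.
The larger angle is 79.76°.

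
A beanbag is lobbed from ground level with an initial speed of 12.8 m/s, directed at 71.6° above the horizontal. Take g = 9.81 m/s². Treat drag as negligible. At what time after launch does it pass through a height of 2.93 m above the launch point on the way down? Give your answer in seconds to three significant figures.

Resolve: vₓ = 12.80 cos 71.6° = 4.040 m/s and v_y0 = 12.80 sin 71.6° = 12.15 m/s.
Set y = v_y0 t − ½ g t² = 2.93: 4.905 t² − 12.15 t + 2.93 = 0.
Quadratic formula: t = (12.15 ± √90.029) / 9.81 = (12.15 ± 9.488) / 9.81 → t = 0.2709 s or 2.205 s.
The descending-branch root is 2.205 s.

2.21 s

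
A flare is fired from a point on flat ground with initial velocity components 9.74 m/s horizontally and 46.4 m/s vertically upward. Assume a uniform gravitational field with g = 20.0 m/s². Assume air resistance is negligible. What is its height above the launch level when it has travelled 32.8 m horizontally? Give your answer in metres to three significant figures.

42.9 m

x = vₓ t ⇒ t = 32.8/9.740 = 3.368 s.
Height: y = v_y0 t − ½ g t² = 46.40 × 3.368 − 10.00 × 3.368² = 156.3 − 113.4 = 42.85 m.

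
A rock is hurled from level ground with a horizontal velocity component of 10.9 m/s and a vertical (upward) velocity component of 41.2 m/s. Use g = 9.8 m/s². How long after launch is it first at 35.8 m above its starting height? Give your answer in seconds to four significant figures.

0.9841 s

Height y(t) = 41.20 t − 4.900 t² = 35.8 gives 4.900 t² − 41.20 t + 35.8 = 0.
Quadratic formula: t = (41.20 ± √995.76) / 9.80 = (41.20 ± 31.56) / 9.80 → t = 0.9841 s or 7.424 s.
The first (ascending) time is 0.9841 s.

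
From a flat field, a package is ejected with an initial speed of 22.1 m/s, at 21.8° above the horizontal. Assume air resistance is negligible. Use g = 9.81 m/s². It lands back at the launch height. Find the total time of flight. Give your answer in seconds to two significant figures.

vₓ = 22.10 cos 21.8° = 20.52 m/s; v_y0 = 22.10 sin 21.8° = 8.207 m/s.
Landing at launch height ⇒ T = 2 v_y0 / g = 2 × 8.207 / 9.81 = 1.673 s.

1.7 s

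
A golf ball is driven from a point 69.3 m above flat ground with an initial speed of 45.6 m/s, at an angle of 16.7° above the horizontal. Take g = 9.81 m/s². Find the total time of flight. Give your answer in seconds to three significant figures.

Components: vₓ = 45.60 cos 16.7° = 43.68 m/s, v_y0 = 45.60 sin 16.7° = 13.10 m/s.
The projectile lands when y = 69.3 + (13.10) t − ½·9.81·t² = 0. Positive root: t = (13.10 + √(13.10² + 2·9.81·69.3)) / 9.81 = (13.10 + 39.13) / 9.81 = 5.325 s.

5.32 s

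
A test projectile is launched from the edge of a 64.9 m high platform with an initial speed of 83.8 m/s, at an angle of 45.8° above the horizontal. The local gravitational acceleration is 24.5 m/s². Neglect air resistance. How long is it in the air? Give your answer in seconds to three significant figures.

Horizontal component vₓ = 83.80 cos 45.8° = 58.42 m/s; vertical v_y0 = 83.80 sin 45.8° = 60.08 m/s.
The projectile lands when y = 64.9 + (60.08) t − ½·24.5·t² = 0. Positive root: t = (60.08 + √(60.08² + 2·24.5·64.9)) / 24.5 = (60.08 + 82.40) / 24.5 = 5.815 s.

5.82 s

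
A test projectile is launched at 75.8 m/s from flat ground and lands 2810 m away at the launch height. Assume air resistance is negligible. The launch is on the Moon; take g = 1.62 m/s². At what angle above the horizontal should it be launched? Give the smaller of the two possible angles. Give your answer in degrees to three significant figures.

Level-ground range R = v₀² sin(2θ)/g ⇒ sin(2θ) = gR/v₀² = 1.62 × 2810 / 75.8² = 0.7923.
2θ = 52.40° or 180° − 52.40° = 127.6°, so θ = 26.20° or 63.80°.
The smaller angle is 26.20°.

26.2°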